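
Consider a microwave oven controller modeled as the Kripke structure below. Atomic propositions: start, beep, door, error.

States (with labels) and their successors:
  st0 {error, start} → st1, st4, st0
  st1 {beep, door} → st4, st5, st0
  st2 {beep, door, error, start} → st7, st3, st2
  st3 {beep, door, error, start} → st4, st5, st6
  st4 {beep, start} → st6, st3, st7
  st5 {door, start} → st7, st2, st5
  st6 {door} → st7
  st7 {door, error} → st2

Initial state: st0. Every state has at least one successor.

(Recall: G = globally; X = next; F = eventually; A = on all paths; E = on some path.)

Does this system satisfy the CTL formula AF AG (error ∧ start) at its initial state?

States satisfying AG (error ∧ start): ∅.
States satisfying AF AG (error ∧ start): ∅.
There is a path from st0 along which AG (error ∧ start) never holds.
st0 ∉ Sat(AF AG (error ∧ start)).

No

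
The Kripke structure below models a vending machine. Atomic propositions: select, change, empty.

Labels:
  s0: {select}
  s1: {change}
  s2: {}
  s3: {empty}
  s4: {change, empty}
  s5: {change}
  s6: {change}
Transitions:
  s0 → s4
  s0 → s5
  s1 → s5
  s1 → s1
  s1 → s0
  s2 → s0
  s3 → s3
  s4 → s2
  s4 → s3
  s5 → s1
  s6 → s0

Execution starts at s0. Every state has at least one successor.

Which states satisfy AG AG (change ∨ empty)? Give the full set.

{s3}

States satisfying AG (change ∨ empty): {s3}.
States satisfying AG AG (change ∨ empty): {s3}.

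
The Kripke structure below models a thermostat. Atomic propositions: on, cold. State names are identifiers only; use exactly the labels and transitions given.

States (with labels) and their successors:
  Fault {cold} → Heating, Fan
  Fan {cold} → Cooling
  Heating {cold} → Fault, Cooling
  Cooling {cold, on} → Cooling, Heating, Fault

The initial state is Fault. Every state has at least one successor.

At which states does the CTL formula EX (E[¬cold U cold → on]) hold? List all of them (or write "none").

States satisfying E[¬cold U cold → on]: {Cooling}.
States satisfying EX (E[¬cold U cold → on]): {Fan, Heating, Cooling}.

{Fan, Heating, Cooling}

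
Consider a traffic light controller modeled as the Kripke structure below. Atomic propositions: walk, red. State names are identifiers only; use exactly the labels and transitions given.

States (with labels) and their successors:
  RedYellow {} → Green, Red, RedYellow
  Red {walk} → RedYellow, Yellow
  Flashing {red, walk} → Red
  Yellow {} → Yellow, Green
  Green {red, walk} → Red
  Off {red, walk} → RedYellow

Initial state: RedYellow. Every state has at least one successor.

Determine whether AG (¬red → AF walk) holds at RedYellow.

States satisfying ¬red → AF walk: {Red, Flashing, Green, Off}.
States satisfying AG (¬red → AF walk): ∅.
RedYellow is reachable from RedYellow and violates ¬red → AF walk, so AG fails at RedYellow.
RedYellow ∉ Sat(AG (¬red → AF walk)).

Violated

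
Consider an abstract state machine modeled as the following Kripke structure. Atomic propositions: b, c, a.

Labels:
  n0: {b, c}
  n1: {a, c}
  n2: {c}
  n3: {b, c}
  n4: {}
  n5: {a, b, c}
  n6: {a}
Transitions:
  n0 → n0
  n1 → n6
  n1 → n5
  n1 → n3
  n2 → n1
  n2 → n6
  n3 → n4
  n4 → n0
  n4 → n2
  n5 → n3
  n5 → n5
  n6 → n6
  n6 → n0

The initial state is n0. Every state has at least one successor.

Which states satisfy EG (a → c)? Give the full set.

States satisfying a → c: {n0, n1, n2, n3, n4, n5}.
States satisfying EG (a → c): {n0, n1, n2, n3, n4, n5}.

{n0, n1, n2, n3, n4, n5}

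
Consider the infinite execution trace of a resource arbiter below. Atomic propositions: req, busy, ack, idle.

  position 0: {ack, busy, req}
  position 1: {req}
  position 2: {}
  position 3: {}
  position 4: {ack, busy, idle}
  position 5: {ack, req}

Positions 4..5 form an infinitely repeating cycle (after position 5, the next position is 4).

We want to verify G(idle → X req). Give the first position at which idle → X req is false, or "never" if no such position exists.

idle → X req holds at every position 0..5, and those are all the positions the trace ever visits, so the invariant G(idle → X req) is never violated.

never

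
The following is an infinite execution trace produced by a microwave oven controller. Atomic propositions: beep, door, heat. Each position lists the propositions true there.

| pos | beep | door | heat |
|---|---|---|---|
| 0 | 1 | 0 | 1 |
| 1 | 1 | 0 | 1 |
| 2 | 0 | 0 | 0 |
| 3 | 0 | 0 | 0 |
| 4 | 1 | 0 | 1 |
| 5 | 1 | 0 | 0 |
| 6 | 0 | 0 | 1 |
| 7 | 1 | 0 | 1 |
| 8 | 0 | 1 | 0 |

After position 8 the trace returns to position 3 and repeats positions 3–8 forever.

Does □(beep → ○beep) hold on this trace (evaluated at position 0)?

beep → ○beep must hold at every position from 0 onward. It fails at position 1, so □(beep → ○beep) is false.
Positions where beep holds: 0, 1, 4, 5, 7.
Check ○beep at each: 0→ok, 1→fails, 4→ok, 5→fails, 7→fails.

Violated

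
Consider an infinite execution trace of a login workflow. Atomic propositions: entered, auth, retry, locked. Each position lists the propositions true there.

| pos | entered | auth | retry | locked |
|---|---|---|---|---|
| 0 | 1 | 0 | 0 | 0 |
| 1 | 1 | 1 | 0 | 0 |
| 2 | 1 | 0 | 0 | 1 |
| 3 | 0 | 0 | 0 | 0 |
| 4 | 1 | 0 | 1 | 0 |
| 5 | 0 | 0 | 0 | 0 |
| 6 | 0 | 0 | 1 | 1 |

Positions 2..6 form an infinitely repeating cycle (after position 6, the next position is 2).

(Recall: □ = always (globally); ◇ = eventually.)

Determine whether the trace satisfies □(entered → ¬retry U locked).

Does not hold

entered → ¬retry U locked must hold at every position from 0 onward. It fails at position 4, so □(entered → ¬retry U locked) is false.
Positions where entered holds: 0, 1, 2, 4.
Check ¬retry U locked at each: 0→ok, 1→ok, 2→ok, 4→fails.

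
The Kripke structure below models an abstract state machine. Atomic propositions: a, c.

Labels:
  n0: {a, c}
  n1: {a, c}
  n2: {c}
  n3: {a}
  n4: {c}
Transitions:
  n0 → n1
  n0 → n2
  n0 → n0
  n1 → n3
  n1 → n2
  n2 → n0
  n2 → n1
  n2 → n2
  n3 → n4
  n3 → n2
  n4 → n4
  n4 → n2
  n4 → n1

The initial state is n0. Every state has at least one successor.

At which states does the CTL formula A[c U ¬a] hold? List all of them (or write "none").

{n2, n4}

States satisfying c: {n0, n1, n2, n4}.
States satisfying ¬a: {n2, n4}.
States satisfying A[c U ¬a]: {n2, n4}.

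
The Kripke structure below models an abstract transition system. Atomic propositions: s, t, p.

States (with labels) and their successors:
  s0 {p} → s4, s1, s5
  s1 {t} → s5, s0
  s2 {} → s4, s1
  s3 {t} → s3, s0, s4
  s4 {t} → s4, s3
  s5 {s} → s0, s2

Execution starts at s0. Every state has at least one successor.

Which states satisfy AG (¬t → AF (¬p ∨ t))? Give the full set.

States satisfying ¬t → AF (¬p ∨ t): {s0, s1, s2, s3, s4, s5}.
States satisfying AG (¬t → AF (¬p ∨ t)): {s0, s1, s2, s3, s4, s5}.

{s0, s1, s2, s3, s4, s5}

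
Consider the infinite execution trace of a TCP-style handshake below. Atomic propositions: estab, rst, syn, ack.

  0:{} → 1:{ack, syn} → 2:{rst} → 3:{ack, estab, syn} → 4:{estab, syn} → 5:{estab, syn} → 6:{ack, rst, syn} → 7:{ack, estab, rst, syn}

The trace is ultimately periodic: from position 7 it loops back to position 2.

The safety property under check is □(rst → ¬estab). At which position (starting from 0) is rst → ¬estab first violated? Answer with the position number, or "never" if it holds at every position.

Check rst → ¬estab at each position in order: 0 ✓, 1 ✓, 2 ✓, 3 ✓, 4 ✓, 5 ✓, 6 ✓.
At position 7 the labels are {ack, estab, rst, syn}, so rst → ¬estab is false there. This is the first violation.

7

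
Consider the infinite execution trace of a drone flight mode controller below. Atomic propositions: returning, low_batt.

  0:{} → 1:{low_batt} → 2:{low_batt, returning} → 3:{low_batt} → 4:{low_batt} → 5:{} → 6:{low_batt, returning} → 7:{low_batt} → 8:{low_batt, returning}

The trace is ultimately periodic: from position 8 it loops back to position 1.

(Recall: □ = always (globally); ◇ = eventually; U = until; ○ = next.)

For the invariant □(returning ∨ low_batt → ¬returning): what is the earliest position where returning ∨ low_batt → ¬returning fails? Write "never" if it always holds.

2

Check returning ∨ low_batt → ¬returning at each position in order: 0 ✓, 1 ✓.
At position 2 the labels are {low_batt, returning}, so returning ∨ low_batt → ¬returning is false there. This is the first violation.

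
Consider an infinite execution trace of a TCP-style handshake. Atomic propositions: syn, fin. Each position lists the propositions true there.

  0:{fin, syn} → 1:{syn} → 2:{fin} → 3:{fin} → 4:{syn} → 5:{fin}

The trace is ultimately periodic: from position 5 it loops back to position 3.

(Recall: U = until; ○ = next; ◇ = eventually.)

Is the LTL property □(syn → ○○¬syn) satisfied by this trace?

syn → ○○¬syn holds at every position 0..5, and those are all positions ever visited, so □(syn → ○○¬syn) holds.
Positions where syn holds: 0, 1, 4.
Check ○○¬syn at each: 0→ok, 1→ok, 4→ok.

Satisfied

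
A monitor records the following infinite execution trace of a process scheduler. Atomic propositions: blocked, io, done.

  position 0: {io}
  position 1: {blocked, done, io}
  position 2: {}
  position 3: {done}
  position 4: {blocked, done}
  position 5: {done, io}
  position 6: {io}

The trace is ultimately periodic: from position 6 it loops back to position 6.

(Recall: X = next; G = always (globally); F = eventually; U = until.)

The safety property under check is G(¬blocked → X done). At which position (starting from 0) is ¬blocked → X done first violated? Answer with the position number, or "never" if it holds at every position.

Check ¬blocked → X done at each position in order: 0 ✓, 1 ✓, 2 ✓, 3 ✓, 4 ✓.
At position 5 the labels are {done, io} and the next position 6 has {io}, so ¬blocked → X done is false there. This is the first violation.

5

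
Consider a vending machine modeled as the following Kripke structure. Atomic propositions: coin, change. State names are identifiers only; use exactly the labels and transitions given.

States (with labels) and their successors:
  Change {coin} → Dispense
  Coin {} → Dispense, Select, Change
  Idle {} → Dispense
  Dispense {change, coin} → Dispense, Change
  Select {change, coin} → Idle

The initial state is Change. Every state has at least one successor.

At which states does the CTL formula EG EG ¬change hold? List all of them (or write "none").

States satisfying EG ¬change: ∅.
States satisfying EG EG ¬change: ∅.

none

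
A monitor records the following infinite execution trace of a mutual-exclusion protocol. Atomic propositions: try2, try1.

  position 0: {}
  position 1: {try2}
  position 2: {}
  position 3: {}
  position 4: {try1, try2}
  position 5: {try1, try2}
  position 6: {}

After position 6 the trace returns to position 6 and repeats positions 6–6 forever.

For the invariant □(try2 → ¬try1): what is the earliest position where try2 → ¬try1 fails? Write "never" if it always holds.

4

Check try2 → ¬try1 at each position in order: 0 ✓, 1 ✓, 2 ✓, 3 ✓.
At position 4 the labels are {try1, try2}, so try2 → ¬try1 is false there. This is the first violation.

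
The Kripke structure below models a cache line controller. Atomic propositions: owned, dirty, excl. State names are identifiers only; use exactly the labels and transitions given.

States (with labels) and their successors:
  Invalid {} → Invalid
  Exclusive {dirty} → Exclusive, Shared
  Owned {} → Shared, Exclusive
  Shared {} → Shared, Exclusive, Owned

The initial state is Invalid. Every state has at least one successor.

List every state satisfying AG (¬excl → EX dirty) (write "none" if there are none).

{Exclusive, Owned, Shared}

States satisfying ¬excl → EX dirty: {Exclusive, Owned, Shared}.
States satisfying AG (¬excl → EX dirty): {Exclusive, Owned, Shared}.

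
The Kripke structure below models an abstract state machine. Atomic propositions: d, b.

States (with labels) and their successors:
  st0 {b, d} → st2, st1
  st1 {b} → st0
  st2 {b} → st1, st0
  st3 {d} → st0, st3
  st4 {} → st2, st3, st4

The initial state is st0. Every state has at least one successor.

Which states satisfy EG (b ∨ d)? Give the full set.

States satisfying b ∨ d: {st0, st1, st2, st3}.
States satisfying EG (b ∨ d): {st0, st1, st2, st3}.

{st0, st1, st2, st3}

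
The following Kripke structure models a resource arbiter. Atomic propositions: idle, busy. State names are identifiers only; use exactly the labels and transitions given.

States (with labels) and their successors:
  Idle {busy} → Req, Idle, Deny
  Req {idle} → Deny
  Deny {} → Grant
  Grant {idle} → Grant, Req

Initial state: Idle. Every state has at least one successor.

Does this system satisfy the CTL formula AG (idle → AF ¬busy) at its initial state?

States satisfying idle → AF ¬busy: {Idle, Req, Deny, Grant}.
States satisfying AG (idle → AF ¬busy): {Idle, Req, Deny, Grant}.
Every state reachable from Idle satisfies idle → AF ¬busy.
Idle ∈ Sat(AG (idle → AF ¬busy)).

Yes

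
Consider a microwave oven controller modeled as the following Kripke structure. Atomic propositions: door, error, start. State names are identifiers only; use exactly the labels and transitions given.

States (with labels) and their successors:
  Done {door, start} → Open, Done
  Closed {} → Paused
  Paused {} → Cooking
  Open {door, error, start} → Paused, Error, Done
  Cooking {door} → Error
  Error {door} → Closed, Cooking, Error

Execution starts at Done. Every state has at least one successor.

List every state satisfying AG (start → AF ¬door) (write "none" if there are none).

States satisfying start → AF ¬door: {Closed, Paused, Cooking, Error}.
States satisfying AG (start → AF ¬door): {Closed, Paused, Cooking, Error}.

{Closed, Paused, Cooking, Error}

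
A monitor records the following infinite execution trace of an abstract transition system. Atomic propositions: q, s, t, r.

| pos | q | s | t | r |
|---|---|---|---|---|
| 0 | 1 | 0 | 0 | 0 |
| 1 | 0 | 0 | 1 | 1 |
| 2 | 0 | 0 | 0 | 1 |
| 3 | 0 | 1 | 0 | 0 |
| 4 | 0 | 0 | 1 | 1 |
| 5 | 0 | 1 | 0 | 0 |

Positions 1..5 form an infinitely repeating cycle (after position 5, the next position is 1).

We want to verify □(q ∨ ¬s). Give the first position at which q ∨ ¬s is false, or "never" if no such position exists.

3

Check q ∨ ¬s at each position in order: 0 ✓, 1 ✓, 2 ✓.
At position 3 the labels are {s}, so q ∨ ¬s is false there. This is the first violation.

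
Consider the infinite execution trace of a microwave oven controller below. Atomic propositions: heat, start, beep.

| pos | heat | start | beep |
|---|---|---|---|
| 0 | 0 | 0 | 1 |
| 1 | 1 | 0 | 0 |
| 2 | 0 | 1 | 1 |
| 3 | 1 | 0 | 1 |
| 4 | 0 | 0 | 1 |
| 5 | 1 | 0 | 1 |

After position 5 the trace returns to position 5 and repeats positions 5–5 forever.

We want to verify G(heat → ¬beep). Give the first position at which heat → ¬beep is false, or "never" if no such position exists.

Check heat → ¬beep at each position in order: 0 ✓, 1 ✓, 2 ✓.
At position 3 the labels are {beep, heat}, so heat → ¬beep is false there. This is the first violation.

3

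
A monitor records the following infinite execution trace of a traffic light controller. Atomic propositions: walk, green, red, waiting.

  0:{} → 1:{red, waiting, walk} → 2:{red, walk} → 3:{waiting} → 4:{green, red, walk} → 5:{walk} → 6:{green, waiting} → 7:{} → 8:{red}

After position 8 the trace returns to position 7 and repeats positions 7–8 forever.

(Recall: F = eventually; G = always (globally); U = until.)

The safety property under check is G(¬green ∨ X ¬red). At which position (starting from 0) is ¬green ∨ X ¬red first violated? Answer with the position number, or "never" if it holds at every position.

never

¬green ∨ X ¬red holds at every position 0..8, and those are all the positions the trace ever visits, so the invariant G(¬green ∨ X ¬red) is never violated.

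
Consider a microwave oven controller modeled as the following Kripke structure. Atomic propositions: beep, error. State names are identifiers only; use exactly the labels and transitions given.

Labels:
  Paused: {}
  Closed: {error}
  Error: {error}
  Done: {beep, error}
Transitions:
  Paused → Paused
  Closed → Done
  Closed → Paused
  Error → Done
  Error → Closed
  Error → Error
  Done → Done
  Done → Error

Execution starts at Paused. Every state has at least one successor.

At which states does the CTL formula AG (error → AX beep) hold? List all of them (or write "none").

States satisfying error → AX beep: {Paused}.
States satisfying AG (error → AX beep): {Paused}.

{Paused}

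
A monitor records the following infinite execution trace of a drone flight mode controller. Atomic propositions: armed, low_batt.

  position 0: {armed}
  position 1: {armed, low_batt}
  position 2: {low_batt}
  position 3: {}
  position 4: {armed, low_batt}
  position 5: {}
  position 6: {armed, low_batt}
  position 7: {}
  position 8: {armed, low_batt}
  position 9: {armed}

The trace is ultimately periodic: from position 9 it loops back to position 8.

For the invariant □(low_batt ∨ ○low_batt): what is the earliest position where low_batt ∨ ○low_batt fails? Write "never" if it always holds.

never

low_batt ∨ ○low_batt holds at every position 0..9, and those are all the positions the trace ever visits, so the invariant □(low_batt ∨ ○low_batt) is never violated.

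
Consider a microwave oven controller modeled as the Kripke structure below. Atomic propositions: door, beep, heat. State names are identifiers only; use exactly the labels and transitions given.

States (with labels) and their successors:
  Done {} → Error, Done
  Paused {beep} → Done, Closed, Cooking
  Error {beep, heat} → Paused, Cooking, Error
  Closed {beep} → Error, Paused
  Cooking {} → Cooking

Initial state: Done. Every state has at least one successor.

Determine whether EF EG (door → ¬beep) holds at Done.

States satisfying EG (door → ¬beep): {Done, Paused, Error, Closed, Cooking}.
States satisfying EF EG (door → ¬beep): {Done, Paused, Error, Closed, Cooking}.
Some path from Done reaches a state where EG (door → ¬beep) holds.
Done ∈ Sat(EF EG (door → ¬beep)).

Satisfied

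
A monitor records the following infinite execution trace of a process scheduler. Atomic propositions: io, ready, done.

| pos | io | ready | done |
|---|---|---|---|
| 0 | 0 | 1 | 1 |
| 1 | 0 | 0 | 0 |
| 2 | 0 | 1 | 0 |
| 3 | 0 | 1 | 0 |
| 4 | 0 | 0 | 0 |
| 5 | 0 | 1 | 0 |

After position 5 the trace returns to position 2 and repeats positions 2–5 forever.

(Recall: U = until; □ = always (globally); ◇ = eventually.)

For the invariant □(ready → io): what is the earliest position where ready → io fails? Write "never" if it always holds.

0

At position 0 the labels are {done, ready}, so ready → io is false there. This is the first violation.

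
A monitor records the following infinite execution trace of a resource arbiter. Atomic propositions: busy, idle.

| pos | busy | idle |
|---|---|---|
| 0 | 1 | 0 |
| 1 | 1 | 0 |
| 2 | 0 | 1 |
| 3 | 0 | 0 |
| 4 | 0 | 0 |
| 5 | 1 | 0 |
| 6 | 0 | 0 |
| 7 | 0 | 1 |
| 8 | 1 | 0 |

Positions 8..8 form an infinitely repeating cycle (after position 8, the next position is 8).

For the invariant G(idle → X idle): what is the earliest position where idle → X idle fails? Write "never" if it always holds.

2

Check idle → X idle at each position in order: 0 ✓, 1 ✓.
At position 2 the labels are {idle} and the next position 3 has {}, so idle → X idle is false there. This is the first violation.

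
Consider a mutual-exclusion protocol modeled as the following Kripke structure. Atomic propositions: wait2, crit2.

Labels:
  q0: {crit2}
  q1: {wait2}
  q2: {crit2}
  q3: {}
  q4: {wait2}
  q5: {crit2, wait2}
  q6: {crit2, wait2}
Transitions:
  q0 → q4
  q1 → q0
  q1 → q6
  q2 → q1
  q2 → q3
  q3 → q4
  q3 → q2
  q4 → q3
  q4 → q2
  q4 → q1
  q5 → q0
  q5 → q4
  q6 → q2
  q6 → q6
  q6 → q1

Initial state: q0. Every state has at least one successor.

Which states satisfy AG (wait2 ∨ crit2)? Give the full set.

States satisfying wait2 ∨ crit2: {q0, q1, q2, q4, q5, q6}.
States satisfying AG (wait2 ∨ crit2): ∅.

none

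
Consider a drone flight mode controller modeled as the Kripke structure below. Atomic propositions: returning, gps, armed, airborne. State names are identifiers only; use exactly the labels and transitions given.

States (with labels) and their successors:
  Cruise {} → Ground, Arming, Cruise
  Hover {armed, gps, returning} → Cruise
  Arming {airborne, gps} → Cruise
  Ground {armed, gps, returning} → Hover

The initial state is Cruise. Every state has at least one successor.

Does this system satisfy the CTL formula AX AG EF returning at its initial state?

Holds

States satisfying AG EF returning: {Cruise, Hover, Arming, Ground}.
States satisfying AX AG EF returning: {Cruise, Hover, Arming, Ground}.
Cruise ∈ Sat(AX AG EF returning).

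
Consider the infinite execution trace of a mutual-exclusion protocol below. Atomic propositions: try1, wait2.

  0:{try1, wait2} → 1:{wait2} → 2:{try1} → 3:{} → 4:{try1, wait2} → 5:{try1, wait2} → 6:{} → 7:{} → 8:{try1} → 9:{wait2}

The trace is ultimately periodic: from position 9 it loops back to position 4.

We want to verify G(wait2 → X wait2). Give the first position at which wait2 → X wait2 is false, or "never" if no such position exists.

1

Check wait2 → X wait2 at each position in order: 0 ✓.
At position 1 the labels are {wait2} and the next position 2 has {try1}, so wait2 → X wait2 is false there. This is the first violation.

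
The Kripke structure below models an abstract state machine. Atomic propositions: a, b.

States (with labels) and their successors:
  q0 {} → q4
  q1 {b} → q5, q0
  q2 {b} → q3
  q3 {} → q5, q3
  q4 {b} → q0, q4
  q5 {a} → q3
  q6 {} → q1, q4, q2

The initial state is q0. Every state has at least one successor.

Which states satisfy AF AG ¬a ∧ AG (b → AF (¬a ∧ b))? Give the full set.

{q0, q4}

States satisfying AG ¬a: {q0, q4}.
States satisfying AF AG ¬a: {q0, q4}.
States satisfying b → AF (¬a ∧ b): {q0, q1, q2, q3, q4, q5, q6}.
States satisfying AG (b → AF (¬a ∧ b)): {q0, q1, q2, q3, q4, q5, q6}.
States satisfying AF AG ¬a ∧ AG (b → AF (¬a ∧ b)): {q0, q4}.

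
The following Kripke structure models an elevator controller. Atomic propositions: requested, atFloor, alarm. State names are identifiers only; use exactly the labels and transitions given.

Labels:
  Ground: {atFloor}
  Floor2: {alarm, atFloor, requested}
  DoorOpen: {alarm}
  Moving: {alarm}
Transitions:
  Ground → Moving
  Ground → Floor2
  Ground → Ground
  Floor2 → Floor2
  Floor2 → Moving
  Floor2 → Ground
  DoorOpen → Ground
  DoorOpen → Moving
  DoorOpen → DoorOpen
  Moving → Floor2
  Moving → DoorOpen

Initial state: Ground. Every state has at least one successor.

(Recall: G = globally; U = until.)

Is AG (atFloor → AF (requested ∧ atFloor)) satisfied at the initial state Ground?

States satisfying atFloor → AF (requested ∧ atFloor): {Floor2, DoorOpen, Moving}.
States satisfying AG (atFloor → AF (requested ∧ atFloor)): ∅.
Ground is reachable from Ground and violates atFloor → AF (requested ∧ atFloor), so AG fails at Ground.
Ground ∉ Sat(AG (atFloor → AF (requested ∧ atFloor))).

Does not hold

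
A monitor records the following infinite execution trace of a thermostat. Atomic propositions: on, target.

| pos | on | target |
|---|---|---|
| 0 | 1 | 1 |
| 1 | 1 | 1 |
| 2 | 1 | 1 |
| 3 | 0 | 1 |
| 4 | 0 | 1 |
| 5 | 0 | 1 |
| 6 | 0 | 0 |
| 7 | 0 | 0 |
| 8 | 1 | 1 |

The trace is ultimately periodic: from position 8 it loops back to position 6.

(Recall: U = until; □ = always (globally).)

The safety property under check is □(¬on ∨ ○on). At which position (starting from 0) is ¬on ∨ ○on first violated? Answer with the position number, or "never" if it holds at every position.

Check ¬on ∨ ○on at each position in order: 0 ✓, 1 ✓.
At position 2 the labels are {on, target} and the next position 3 has {target}, so ¬on ∨ ○on is false there. This is the first violation.

2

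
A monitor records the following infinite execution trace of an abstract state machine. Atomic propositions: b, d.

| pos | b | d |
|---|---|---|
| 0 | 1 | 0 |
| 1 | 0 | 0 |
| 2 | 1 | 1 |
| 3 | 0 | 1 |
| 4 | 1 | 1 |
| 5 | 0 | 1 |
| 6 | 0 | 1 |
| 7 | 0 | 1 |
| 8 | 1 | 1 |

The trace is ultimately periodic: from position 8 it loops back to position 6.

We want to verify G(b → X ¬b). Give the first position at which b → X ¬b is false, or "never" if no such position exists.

never

b → X ¬b holds at every position 0..8, and those are all the positions the trace ever visits, so the invariant G(b → X ¬b) is never violated.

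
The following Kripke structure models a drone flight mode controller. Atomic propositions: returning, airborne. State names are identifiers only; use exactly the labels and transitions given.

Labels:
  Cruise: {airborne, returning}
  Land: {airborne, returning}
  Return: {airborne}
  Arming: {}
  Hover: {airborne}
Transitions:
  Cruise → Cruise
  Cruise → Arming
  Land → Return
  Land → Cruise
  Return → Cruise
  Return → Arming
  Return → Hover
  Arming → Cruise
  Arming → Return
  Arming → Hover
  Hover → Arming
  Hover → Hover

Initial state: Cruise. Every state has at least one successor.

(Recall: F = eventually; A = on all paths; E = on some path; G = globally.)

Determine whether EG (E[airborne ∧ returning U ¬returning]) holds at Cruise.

Satisfied

States satisfying E[airborne ∧ returning U ¬returning]: {Cruise, Land, Return, Arming, Hover}.
States satisfying EG (E[airborne ∧ returning U ¬returning]): {Cruise, Land, Return, Arming, Hover}.
Cruise ∈ Sat(EG (E[airborne ∧ returning U ¬returning])).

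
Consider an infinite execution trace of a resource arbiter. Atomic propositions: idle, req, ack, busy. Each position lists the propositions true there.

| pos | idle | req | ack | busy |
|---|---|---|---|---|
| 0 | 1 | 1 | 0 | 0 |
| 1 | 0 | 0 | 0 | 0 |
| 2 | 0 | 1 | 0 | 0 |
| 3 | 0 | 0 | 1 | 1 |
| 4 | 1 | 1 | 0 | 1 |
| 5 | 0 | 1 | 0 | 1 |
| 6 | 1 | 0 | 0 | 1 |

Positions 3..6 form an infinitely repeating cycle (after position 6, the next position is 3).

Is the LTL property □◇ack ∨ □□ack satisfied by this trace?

Satisfied

◇ack holds at every position 0..6, and those are all positions ever visited, so □◇ack holds.
□ack must hold at every position from 0 onward. It fails at position 0, so □□ack is false.
At position 0: □◇ack is true; □□ack is false; so □◇ack ∨ □□ack is true.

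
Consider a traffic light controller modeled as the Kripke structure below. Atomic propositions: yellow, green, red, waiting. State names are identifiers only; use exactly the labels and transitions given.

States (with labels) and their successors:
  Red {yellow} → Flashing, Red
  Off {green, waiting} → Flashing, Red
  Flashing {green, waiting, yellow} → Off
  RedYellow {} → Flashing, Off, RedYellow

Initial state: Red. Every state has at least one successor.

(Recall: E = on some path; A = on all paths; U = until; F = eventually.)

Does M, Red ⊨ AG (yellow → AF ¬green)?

States satisfying yellow → AF ¬green: {Red, Off, RedYellow}.
States satisfying AG (yellow → AF ¬green): ∅.
Flashing is reachable from Red and violates yellow → AF ¬green, so AG fails at Red.
Red ∉ Sat(AG (yellow → AF ¬green)).

Does not hold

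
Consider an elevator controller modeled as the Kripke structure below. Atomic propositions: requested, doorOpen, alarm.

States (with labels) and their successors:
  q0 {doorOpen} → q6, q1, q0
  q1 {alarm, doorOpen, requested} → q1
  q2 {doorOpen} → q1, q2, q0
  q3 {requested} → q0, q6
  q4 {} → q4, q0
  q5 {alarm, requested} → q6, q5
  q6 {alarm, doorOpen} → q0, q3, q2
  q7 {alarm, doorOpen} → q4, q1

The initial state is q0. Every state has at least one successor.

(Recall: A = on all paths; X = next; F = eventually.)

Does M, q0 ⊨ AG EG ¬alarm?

States satisfying EG ¬alarm: {q0, q2, q3, q4}.
States satisfying AG EG ¬alarm: ∅.
q1 is reachable from q0 and violates EG ¬alarm, so AG fails at q0.
q0 ∉ Sat(AG EG ¬alarm).

Does not hold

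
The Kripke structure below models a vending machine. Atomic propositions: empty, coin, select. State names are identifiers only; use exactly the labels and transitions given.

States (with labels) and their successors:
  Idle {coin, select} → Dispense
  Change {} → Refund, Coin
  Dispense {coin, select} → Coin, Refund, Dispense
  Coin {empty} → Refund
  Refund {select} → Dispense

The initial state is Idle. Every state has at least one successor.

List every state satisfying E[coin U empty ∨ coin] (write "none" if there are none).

{Idle, Dispense, Coin}

States satisfying coin: {Idle, Dispense}.
States satisfying empty ∨ coin: {Idle, Dispense, Coin}.
States satisfying E[coin U empty ∨ coin]: {Idle, Dispense, Coin}.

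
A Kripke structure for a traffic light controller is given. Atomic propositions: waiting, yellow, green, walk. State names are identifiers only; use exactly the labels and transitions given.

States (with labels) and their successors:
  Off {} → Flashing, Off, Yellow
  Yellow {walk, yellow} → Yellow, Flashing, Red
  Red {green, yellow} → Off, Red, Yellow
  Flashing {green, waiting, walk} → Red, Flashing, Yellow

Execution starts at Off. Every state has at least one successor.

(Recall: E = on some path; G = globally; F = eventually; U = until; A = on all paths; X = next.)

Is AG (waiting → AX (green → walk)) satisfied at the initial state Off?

Does not hold

States satisfying waiting → AX (green → walk): {Off, Yellow, Red}.
States satisfying AG (waiting → AX (green → walk)): ∅.
Flashing is reachable from Off and violates waiting → AX (green → walk), so AG fails at Off.
Off ∉ Sat(AG (waiting → AX (green → walk))).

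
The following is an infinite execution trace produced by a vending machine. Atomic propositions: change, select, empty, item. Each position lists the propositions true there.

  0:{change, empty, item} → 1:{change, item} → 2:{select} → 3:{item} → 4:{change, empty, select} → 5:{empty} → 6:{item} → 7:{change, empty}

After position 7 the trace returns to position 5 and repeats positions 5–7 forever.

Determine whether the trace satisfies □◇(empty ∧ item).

◇(empty ∧ item) must hold at every position from 0 onward. It fails at position 1, so □◇(empty ∧ item) is false.

No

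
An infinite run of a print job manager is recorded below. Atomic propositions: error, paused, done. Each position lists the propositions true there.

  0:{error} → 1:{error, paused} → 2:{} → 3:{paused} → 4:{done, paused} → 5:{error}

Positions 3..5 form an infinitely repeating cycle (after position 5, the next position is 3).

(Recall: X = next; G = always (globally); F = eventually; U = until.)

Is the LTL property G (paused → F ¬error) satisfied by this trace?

paused → F ¬error holds at every position 0..5, and those are all positions ever visited, so G (paused → F ¬error) holds.
Positions where paused holds: 1, 3, 4.
Check F ¬error at each: 1→ok, 3→ok, 4→ok.

Satisfied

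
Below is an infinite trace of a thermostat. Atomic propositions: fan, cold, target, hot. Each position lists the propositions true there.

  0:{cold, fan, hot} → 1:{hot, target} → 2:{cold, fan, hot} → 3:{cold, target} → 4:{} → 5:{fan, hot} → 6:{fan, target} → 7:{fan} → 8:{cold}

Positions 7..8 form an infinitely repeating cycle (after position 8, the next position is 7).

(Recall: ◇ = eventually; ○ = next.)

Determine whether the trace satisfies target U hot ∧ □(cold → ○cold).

Walking from position 0: hot first holds at position 0, and target holds at every earlier position along the way, so target U hot holds.
cold → ○cold must hold at every position from 0 onward. It fails at position 0, so □(cold → ○cold) is false.
Positions where cold holds: 0, 2, 3, 8.
Check ○cold at each: 0→fails, 2→ok, 3→fails, 8→fails.
At position 0: target U hot is true; □(cold → ○cold) is false; so target U hot ∧ □(cold → ○cold) is false.

Does not hold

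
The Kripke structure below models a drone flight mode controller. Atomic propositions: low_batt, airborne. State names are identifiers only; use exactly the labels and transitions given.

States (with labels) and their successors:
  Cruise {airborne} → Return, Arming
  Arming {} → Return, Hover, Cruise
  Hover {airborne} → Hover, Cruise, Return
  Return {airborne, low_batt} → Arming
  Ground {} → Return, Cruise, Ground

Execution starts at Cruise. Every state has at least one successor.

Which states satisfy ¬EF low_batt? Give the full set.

none

States satisfying low_batt: {Return}.
States satisfying EF low_batt: {Cruise, Arming, Hover, Return, Ground}.
States satisfying ¬EF low_batt: ∅.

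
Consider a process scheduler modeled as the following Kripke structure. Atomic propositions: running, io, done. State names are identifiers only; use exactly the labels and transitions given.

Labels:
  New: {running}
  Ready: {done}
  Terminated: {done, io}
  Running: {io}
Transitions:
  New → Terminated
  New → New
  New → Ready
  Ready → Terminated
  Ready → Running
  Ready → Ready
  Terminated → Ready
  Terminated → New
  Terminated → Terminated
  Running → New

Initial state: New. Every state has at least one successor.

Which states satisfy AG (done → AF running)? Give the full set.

none

States satisfying done → AF running: {New, Running}.
States satisfying AG (done → AF running): ∅.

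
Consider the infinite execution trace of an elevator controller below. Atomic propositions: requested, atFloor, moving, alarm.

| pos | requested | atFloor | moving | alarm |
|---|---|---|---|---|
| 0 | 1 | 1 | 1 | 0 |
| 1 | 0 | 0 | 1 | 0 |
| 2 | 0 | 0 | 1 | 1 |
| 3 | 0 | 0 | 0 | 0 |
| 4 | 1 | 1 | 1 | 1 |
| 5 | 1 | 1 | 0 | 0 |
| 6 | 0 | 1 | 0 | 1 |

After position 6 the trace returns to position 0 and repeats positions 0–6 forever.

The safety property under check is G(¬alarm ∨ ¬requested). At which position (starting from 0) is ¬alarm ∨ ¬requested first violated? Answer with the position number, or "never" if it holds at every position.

4

Check ¬alarm ∨ ¬requested at each position in order: 0 ✓, 1 ✓, 2 ✓, 3 ✓.
At position 4 the labels are {alarm, atFloor, moving, requested}, so ¬alarm ∨ ¬requested is false there. This is the first violation.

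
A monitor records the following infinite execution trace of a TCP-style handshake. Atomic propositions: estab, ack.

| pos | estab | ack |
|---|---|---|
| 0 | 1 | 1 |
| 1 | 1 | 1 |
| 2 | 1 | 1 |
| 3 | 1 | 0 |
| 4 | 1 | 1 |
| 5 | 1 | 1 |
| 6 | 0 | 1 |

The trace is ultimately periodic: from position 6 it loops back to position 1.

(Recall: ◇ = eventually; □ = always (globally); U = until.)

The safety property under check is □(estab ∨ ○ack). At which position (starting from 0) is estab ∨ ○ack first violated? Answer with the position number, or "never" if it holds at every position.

estab ∨ ○ack holds at every position 0..6, and those are all the positions the trace ever visits, so the invariant □(estab ∨ ○ack) is never violated.

never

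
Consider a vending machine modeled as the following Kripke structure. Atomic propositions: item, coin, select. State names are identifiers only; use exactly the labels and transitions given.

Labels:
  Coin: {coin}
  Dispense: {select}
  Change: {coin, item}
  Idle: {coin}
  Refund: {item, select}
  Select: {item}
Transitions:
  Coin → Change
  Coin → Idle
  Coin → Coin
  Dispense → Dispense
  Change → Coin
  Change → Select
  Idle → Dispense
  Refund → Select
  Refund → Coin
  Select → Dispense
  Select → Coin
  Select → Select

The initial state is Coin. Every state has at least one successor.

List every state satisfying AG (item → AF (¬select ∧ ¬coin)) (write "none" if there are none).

States satisfying item → AF (¬select ∧ ¬coin): {Coin, Dispense, Idle, Select}.
States satisfying AG (item → AF (¬select ∧ ¬coin)): {Dispense, Idle}.

{Dispense, Idle}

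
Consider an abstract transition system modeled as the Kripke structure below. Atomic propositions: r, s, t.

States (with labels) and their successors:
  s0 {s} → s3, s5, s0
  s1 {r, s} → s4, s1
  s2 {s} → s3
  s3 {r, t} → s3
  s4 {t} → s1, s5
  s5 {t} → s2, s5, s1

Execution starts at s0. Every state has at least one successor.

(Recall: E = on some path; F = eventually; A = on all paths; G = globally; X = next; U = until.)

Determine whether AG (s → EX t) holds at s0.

States satisfying s → EX t: {s0, s1, s2, s3, s4, s5}.
States satisfying AG (s → EX t): {s0, s1, s2, s3, s4, s5}.
Every state reachable from s0 satisfies s → EX t.
s0 ∈ Sat(AG (s → EX t)).

Holds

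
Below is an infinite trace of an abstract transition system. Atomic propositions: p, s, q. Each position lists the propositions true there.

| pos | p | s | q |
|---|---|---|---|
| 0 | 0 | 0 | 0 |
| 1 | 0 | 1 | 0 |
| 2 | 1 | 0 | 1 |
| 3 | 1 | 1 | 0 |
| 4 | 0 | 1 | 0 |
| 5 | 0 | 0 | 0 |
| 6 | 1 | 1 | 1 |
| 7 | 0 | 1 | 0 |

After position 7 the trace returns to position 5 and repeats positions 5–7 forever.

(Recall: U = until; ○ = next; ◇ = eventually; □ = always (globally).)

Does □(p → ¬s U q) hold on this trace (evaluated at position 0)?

p → ¬s U q must hold at every position from 0 onward. It fails at position 3, so □(p → ¬s U q) is false.
Positions where p holds: 2, 3, 6.
Check ¬s U q at each: 2→ok, 3→fails, 6→ok.

No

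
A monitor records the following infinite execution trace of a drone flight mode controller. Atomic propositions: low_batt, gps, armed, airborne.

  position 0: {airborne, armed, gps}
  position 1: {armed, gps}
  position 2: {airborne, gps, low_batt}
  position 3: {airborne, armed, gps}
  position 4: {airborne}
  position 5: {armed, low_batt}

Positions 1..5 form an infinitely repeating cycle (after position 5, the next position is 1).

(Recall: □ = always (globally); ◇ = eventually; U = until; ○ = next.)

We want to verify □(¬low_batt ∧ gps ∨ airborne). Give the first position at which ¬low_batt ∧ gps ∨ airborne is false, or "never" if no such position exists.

Check ¬low_batt ∧ gps ∨ airborne at each position in order: 0 ✓, 1 ✓, 2 ✓, 3 ✓, 4 ✓.
At position 5 the labels are {armed, low_batt}, so ¬low_batt ∧ gps ∨ airborne is false there. This is the first violation.

5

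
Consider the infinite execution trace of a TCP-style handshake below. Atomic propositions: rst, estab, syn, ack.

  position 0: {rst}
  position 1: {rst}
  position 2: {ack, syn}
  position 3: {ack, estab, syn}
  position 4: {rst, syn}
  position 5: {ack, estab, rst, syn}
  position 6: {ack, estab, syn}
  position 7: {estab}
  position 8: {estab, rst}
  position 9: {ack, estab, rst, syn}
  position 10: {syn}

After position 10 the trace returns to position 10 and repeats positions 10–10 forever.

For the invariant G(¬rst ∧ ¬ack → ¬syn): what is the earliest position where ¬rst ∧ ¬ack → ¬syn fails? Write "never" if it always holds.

Check ¬rst ∧ ¬ack → ¬syn at each position in order: 0 ✓, 1 ✓, 2 ✓, 3 ✓, 4 ✓, 5 ✓, 6 ✓, 7 ✓, 8 ✓, 9 ✓.
At position 10 the labels are {syn}, so ¬rst ∧ ¬ack → ¬syn is false there. This is the first violation.

10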